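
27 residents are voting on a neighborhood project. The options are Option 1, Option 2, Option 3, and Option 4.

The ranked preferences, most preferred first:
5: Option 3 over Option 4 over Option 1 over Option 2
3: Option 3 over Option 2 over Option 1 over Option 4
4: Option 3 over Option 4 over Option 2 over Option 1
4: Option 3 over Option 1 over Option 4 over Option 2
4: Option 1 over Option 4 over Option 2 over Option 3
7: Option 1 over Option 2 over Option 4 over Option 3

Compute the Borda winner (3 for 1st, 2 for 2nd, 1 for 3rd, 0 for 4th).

Option 1

Option 1: 5×1 + 3×1 + 4×0 + 4×2 + 4×3 + 7×3 = 49
Option 2: 5×0 + 3×2 + 4×1 + 4×0 + 4×1 + 7×2 = 28
Option 3: 5×3 + 3×3 + 4×3 + 4×3 + 4×0 + 7×0 = 48
Option 4: 5×2 + 3×0 + 4×2 + 4×1 + 4×2 + 7×1 = 37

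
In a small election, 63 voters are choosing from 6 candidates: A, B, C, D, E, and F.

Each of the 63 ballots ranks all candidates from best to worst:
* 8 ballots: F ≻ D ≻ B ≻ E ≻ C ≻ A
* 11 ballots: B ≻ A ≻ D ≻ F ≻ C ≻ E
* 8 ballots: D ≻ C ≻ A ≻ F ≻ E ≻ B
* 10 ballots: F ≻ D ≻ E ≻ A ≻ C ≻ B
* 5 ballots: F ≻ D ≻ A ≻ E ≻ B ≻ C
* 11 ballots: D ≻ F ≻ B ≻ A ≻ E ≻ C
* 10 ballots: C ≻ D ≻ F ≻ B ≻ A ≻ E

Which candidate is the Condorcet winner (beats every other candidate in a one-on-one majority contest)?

D

D vs A: 52–11
D vs B: 52–11
D vs C: 53–10
D vs E: 63–0
D vs F: 40–23
D beats every other candidate.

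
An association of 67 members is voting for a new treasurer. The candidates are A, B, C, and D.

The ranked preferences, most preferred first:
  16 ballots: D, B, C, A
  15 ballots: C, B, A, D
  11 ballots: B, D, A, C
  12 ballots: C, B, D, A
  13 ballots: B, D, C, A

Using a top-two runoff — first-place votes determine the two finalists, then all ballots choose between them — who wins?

B

Round 1 first-place votes: A 0, B 24, C 27, D 16. C and B advance.
Runoff: C is ranked above B on 27 ballots, B above C on 40.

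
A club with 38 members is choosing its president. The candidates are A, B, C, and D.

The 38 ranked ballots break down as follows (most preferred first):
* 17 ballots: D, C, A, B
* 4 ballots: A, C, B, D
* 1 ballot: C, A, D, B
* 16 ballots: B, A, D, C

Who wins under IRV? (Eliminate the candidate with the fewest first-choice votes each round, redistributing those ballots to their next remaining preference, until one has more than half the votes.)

B

Round 1: A 4, B 16, C 1, D 17. C eliminated.
Round 2: A 5, B 16, D 17. A eliminated.
Round 3: B 20, D 18. B has a majority (≥20).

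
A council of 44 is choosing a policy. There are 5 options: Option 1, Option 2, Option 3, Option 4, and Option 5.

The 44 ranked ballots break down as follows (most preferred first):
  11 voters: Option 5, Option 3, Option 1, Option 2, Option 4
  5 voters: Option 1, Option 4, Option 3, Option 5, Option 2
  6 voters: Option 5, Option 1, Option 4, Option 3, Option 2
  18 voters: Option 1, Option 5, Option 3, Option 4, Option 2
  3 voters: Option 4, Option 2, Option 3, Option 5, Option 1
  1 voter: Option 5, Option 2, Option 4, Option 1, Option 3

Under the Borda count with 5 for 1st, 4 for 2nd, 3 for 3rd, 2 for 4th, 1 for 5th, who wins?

Option 1: 11×3 + 5×5 + 6×4 + 18×5 + 3×1 + 1×2 = 177
Option 2: 11×2 + 5×1 + 6×1 + 18×1 + 3×4 + 1×4 = 67
Option 3: 11×4 + 5×3 + 6×2 + 18×3 + 3×3 + 1×1 = 135
Option 4: 11×1 + 5×4 + 6×3 + 18×2 + 3×5 + 1×3 = 103
Option 5: 11×5 + 5×2 + 6×5 + 18×4 + 3×2 + 1×5 = 178

Option 5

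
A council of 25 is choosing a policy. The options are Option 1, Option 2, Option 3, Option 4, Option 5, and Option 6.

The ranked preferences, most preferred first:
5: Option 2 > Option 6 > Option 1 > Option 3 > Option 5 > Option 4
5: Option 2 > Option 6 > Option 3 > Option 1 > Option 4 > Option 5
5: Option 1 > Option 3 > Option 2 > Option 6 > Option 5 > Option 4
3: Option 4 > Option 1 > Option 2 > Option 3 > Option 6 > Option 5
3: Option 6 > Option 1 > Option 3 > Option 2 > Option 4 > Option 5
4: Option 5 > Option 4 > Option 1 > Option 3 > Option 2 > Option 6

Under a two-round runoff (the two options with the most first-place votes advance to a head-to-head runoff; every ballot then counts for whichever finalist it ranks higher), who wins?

Round 1 first-place votes: Option 1 5, Option 2 10, Option 3 0, Option 4 3, Option 5 4, Option 6 3. Option 2 and Option 1 advance.
Runoff: Option 2 is ranked above Option 1 on 10 ballots, Option 1 above Option 2 on 15.

Option 1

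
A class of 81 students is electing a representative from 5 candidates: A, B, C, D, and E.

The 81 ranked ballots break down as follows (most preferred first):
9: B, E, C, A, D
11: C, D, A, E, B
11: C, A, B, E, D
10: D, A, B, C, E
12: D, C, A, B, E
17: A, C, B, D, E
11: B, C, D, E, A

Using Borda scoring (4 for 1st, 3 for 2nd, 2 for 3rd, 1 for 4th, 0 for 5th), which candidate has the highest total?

A: 9×1 + 11×2 + 11×3 + 10×3 + 12×2 + 17×4 + 11×0 = 186
B: 9×4 + 11×0 + 11×2 + 10×2 + 12×1 + 17×2 + 11×4 = 168
C: 9×2 + 11×4 + 11×4 + 10×1 + 12×3 + 17×3 + 11×3 = 236
D: 9×0 + 11×3 + 11×0 + 10×4 + 12×4 + 17×1 + 11×2 = 160
E: 9×3 + 11×1 + 11×1 + 10×0 + 12×0 + 17×0 + 11×1 = 60

C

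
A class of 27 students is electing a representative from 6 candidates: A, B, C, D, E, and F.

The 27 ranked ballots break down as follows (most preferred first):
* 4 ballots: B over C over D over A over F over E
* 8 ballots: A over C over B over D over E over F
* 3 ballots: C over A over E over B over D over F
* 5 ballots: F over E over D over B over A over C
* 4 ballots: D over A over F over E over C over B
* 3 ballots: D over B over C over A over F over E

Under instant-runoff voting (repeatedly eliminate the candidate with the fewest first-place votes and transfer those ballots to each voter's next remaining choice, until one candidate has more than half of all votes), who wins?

Round 1: A 8, B 4, C 3, D 7, E 0, F 5. E eliminated.
Round 2: A 8, B 4, C 3, D 7, F 5. C eliminated.
Round 3: A 11, B 4, D 7, F 5. B eliminated.
Round 4: A 11, D 11, F 5. F eliminated.
Round 5: A 11, D 16. D has a majority (≥14).

D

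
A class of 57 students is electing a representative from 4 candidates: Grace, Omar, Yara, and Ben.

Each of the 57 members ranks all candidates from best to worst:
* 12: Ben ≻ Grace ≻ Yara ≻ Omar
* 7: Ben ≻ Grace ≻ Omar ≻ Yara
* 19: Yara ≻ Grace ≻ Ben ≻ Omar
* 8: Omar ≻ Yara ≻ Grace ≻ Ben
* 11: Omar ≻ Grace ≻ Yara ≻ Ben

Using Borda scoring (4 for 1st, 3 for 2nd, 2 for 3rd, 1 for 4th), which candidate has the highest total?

Grace

Grace: 12×3 + 7×3 + 19×3 + 8×2 + 11×3 = 163
Omar: 12×1 + 7×2 + 19×1 + 8×4 + 11×4 = 121
Yara: 12×2 + 7×1 + 19×4 + 8×3 + 11×2 = 153
Ben: 12×4 + 7×4 + 19×2 + 8×1 + 11×1 = 133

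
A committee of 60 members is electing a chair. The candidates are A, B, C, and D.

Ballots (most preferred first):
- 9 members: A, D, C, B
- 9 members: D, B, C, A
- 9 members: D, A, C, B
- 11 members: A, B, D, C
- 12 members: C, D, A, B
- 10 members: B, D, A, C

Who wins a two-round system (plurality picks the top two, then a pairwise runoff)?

Round 1 first-place votes: A 20, B 10, C 12, D 18. A and D advance.
Runoff: A is ranked above D on 20 ballots, D above A on 40.

D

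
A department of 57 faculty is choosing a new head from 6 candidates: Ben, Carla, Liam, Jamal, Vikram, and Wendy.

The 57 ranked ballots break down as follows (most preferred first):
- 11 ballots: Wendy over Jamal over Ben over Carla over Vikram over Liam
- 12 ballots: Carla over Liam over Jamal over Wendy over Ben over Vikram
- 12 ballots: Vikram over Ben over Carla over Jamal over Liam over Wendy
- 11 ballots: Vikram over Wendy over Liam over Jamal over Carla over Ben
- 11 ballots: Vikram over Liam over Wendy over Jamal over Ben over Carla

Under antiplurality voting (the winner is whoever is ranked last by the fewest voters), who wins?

Jamal

Last-place votes: Ben 11, Carla 11, Liam 11, Jamal 0, Vikram 12, Wendy 12.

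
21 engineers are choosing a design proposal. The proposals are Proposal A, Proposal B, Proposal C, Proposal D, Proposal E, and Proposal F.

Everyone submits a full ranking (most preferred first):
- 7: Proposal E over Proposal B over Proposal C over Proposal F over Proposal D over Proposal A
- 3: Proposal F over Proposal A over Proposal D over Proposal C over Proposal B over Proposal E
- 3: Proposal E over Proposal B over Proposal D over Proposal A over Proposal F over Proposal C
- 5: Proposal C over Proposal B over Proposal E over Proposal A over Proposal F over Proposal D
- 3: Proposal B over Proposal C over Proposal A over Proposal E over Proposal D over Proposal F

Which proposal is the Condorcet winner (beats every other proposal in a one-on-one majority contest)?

Proposal B vs Proposal A: 18–3
Proposal B vs Proposal C: 13–8
Proposal B vs Proposal D: 18–3
Proposal B vs Proposal E: 11–10
Proposal B vs Proposal F: 18–3
Proposal B beats every other proposal.

Proposal B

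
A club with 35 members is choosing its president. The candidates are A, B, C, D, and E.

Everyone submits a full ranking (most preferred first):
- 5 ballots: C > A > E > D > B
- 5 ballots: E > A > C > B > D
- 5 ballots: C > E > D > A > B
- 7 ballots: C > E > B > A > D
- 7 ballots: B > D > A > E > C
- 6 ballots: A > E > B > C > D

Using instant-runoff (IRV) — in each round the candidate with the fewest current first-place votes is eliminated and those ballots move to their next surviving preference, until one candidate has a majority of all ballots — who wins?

Round 1: A 6, B 7, C 17, D 0, E 5. D eliminated.
Round 2: A 6, B 7, C 17, E 5. E eliminated.
Round 3: A 11, B 7, C 17. B eliminated.
Round 4: A 18, C 17. A has a majority (≥18).

A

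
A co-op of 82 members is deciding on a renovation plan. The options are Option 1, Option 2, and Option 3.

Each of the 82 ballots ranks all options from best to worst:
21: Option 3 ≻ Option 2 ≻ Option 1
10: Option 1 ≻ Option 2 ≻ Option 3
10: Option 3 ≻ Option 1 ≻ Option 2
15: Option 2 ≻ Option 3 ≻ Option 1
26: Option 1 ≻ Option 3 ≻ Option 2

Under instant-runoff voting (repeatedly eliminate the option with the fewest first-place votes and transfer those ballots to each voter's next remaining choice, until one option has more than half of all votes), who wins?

Option 3

Round 1: Option 1 36, Option 2 15, Option 3 31. Option 2 eliminated.
Round 2: Option 1 36, Option 3 46. Option 3 has a majority (≥42).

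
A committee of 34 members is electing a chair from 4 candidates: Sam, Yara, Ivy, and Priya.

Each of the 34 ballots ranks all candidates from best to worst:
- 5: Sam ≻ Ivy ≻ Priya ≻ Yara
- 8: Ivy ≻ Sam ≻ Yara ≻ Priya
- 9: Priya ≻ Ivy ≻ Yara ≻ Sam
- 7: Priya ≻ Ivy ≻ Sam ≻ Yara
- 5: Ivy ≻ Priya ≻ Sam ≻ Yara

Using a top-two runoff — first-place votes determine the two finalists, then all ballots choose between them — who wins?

Ivy

Round 1 first-place votes: Sam 5, Yara 0, Ivy 13, Priya 16. Priya and Ivy advance.
Runoff: Priya is ranked above Ivy on 16 ballots, Ivy above Priya on 18.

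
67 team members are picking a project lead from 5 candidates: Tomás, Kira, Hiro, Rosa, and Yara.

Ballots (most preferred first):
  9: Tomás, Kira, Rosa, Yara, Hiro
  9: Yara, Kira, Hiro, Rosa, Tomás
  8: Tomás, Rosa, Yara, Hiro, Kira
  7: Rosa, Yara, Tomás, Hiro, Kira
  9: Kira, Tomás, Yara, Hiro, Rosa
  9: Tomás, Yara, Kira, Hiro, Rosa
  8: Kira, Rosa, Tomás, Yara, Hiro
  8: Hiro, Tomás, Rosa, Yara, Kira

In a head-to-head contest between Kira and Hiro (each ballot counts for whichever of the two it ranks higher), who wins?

Kira is ranked above Hiro on 44 ballots; Hiro above Kira on 23.

Kira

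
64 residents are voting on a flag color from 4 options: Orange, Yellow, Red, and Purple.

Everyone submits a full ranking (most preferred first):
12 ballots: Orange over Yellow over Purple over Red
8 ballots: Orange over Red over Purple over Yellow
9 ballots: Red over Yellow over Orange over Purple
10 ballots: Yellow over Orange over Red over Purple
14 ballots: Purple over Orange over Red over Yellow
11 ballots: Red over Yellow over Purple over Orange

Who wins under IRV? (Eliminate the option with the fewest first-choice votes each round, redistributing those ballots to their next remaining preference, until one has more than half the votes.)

Round 1: Orange 20, Yellow 10, Red 20, Purple 14. Yellow eliminated.
Round 2: Orange 30, Red 20, Purple 14. Purple eliminated.
Round 3: Orange 44, Red 20. Orange has a majority (≥33).

Orange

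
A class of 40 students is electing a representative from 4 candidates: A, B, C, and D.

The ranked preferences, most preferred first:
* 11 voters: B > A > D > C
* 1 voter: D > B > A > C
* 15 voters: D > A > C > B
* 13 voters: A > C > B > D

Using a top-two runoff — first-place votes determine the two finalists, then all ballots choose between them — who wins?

Round 1 first-place votes: A 13, B 11, C 0, D 16. D and A advance.
Runoff: D is ranked above A on 16 ballots, A above D on 24.

A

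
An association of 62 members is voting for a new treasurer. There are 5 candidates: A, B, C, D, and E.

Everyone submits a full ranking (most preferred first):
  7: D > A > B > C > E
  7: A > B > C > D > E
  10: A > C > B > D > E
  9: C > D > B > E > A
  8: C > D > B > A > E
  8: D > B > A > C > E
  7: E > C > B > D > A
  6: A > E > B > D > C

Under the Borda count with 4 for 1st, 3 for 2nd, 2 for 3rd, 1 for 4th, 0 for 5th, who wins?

C

A: 7×3 + 7×4 + 10×4 + 9×0 + 8×1 + 8×2 + 7×0 + 6×4 = 137
B: 7×2 + 7×3 + 10×2 + 9×2 + 8×2 + 8×3 + 7×2 + 6×2 = 139
C: 7×1 + 7×2 + 10×3 + 9×4 + 8×4 + 8×1 + 7×3 + 6×0 = 148
D: 7×4 + 7×1 + 10×1 + 9×3 + 8×3 + 8×4 + 7×1 + 6×1 = 141
E: 7×0 + 7×0 + 10×0 + 9×1 + 8×0 + 8×0 + 7×4 + 6×3 = 55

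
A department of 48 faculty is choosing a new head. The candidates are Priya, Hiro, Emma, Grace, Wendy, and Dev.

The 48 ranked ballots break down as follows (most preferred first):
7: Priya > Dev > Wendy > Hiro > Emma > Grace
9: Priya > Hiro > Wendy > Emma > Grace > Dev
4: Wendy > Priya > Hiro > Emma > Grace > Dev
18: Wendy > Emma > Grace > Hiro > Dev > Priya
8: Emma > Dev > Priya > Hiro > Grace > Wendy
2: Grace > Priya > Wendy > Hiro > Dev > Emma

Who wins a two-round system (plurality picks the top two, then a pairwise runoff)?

Priya

Round 1 first-place votes: Priya 16, Hiro 0, Emma 8, Grace 2, Wendy 22, Dev 0. Wendy and Priya advance.
Runoff: Wendy is ranked above Priya on 22 ballots, Priya above Wendy on 26.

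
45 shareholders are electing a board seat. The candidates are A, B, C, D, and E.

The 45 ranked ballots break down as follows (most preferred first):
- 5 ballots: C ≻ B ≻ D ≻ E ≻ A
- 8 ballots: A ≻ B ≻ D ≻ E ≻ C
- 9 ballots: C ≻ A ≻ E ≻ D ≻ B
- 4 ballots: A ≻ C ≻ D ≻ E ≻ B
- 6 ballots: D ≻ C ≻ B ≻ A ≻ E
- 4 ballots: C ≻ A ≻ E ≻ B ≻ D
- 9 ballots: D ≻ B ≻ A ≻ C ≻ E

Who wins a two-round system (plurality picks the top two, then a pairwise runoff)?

D

Round 1 first-place votes: A 12, B 0, C 18, D 15, E 0. C and D advance.
Runoff: C is ranked above D on 22 ballots, D above C on 23.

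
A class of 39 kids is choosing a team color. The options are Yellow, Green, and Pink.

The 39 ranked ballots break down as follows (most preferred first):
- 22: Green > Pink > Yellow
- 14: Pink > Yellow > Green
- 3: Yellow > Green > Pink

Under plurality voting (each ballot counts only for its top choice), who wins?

First-place votes: Yellow 3, Green 22, Pink 14.

Green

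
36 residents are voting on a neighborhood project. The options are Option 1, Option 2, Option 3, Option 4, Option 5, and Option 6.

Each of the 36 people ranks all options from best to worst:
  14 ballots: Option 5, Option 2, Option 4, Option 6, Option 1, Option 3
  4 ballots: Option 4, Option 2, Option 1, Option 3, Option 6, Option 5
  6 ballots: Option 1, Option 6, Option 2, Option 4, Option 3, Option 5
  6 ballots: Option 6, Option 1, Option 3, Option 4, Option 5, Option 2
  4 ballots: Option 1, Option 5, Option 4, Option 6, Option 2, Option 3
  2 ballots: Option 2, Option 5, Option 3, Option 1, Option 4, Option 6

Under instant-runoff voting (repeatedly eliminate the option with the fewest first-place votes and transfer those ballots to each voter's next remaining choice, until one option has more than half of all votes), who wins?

Round 1: Option 1 10, Option 2 2, Option 3 0, Option 4 4, Option 5 14, Option 6 6. Option 3 eliminated.
Round 2: Option 1 10, Option 2 2, Option 4 4, Option 5 14, Option 6 6. Option 2 eliminated.
Round 3: Option 1 10, Option 4 4, Option 5 16, Option 6 6. Option 4 eliminated.
Round 4: Option 1 14, Option 5 16, Option 6 6. Option 6 eliminated.
Round 5: Option 1 20, Option 5 16. Option 1 has a majority (≥19).

Option 1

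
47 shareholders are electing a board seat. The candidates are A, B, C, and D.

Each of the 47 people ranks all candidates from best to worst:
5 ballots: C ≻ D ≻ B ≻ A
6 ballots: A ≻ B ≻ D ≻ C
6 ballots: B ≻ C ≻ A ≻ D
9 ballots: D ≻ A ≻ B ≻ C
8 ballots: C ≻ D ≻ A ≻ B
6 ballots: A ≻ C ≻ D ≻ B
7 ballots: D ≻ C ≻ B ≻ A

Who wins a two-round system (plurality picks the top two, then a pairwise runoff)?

C

Round 1 first-place votes: A 12, B 6, C 13, D 16. D and C advance.
Runoff: D is ranked above C on 22 ballots, C above D on 25.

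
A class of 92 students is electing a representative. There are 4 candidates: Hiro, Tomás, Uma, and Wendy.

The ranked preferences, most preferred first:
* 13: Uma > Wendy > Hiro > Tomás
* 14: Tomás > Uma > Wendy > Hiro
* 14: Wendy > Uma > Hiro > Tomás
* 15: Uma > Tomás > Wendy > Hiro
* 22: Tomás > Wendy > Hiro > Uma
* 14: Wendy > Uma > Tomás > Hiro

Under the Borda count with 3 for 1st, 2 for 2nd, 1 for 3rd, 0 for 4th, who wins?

Wendy

Hiro: 13×1 + 14×0 + 14×1 + 15×0 + 22×1 + 14×0 = 49
Tomás: 13×0 + 14×3 + 14×0 + 15×2 + 22×3 + 14×1 = 152
Uma: 13×3 + 14×2 + 14×2 + 15×3 + 22×0 + 14×2 = 168
Wendy: 13×2 + 14×1 + 14×3 + 15×1 + 22×2 + 14×3 = 183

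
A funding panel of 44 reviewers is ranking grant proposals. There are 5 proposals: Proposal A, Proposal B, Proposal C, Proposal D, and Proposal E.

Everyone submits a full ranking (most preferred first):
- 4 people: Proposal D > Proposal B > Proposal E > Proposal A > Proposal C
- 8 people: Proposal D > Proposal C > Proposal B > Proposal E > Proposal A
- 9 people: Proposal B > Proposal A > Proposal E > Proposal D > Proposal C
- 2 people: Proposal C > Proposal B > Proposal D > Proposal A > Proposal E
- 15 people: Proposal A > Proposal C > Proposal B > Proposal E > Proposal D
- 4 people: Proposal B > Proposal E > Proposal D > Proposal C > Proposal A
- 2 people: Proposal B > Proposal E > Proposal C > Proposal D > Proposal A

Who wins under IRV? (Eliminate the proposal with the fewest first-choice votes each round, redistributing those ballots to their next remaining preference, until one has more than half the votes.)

Proposal B

Round 1: Proposal A 15, Proposal B 15, Proposal C 2, Proposal D 12, Proposal E 0. Proposal E eliminated.
Round 2: Proposal A 15, Proposal B 15, Proposal C 2, Proposal D 12. Proposal C eliminated.
Round 3: Proposal A 15, Proposal B 17, Proposal D 12. Proposal D eliminated.
Round 4: Proposal A 15, Proposal B 29. Proposal B has a majority (≥23).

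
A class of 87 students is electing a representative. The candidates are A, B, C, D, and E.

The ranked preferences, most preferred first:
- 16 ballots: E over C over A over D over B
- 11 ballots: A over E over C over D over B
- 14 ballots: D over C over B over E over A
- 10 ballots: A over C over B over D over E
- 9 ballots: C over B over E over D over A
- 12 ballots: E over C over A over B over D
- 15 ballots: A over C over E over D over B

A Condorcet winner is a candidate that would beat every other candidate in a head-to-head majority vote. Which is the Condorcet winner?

C

C vs A: 51–36
C vs B: 87–0
C vs D: 73–14
C vs E: 48–39
C beats every other candidate.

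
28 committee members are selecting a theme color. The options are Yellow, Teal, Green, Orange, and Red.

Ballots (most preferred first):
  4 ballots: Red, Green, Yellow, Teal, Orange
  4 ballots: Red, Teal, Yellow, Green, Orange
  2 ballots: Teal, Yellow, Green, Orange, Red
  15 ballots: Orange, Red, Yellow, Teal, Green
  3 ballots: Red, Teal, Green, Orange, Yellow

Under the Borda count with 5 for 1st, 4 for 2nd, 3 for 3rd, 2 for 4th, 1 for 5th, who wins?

Red

Yellow: 4×3 + 4×3 + 2×4 + 15×3 + 3×1 = 80
Teal: 4×2 + 4×4 + 2×5 + 15×2 + 3×4 = 76
Green: 4×4 + 4×2 + 2×3 + 15×1 + 3×3 = 54
Orange: 4×1 + 4×1 + 2×2 + 15×5 + 3×2 = 93
Red: 4×5 + 4×5 + 2×1 + 15×4 + 3×5 = 117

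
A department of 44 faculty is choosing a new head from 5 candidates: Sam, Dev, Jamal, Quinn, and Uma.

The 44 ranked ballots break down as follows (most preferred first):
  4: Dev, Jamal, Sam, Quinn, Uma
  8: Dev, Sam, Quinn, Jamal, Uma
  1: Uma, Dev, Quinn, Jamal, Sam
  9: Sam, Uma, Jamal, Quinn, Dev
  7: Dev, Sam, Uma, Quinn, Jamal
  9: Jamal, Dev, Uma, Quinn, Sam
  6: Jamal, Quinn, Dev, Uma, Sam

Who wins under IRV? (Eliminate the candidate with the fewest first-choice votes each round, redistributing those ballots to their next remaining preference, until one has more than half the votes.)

Round 1: Sam 9, Dev 19, Jamal 15, Quinn 0, Uma 1. Quinn eliminated.
Round 2: Sam 9, Dev 19, Jamal 15, Uma 1. Uma eliminated.
Round 3: Sam 9, Dev 20, Jamal 15. Sam eliminated.
Round 4: Dev 20, Jamal 24. Jamal has a majority (≥23).

Jamal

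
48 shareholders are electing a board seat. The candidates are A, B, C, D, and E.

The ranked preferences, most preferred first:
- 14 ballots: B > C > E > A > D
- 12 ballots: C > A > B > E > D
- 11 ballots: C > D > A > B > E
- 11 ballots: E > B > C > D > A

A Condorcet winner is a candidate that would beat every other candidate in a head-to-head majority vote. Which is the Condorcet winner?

B

B vs A: 25–23
B vs C: 25–23
B vs D: 37–11
B vs E: 37–11
B beats every other candidate.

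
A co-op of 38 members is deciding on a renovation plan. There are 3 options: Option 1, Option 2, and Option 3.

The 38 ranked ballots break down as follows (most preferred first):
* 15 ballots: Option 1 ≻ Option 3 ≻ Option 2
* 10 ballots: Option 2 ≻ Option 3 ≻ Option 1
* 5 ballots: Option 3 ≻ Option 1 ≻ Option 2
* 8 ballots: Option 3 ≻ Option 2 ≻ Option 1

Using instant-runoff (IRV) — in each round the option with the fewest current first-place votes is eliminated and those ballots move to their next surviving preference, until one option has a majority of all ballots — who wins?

Round 1: Option 1 15, Option 2 10, Option 3 13. Option 2 eliminated.
Round 2: Option 1 15, Option 3 23. Option 3 has a majority (≥20).

Option 3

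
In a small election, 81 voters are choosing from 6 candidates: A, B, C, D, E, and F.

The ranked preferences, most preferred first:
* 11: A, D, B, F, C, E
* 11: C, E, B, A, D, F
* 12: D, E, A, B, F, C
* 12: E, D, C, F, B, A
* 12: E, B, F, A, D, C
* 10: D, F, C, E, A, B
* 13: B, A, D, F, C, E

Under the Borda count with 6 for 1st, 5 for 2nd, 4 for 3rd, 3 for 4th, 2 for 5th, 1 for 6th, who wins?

D

A: 11×6 + 11×3 + 12×4 + 12×1 + 12×3 + 10×2 + 13×5 = 280
B: 11×4 + 11×4 + 12×3 + 12×2 + 12×5 + 10×1 + 13×6 = 296
C: 11×2 + 11×6 + 12×1 + 12×4 + 12×1 + 10×4 + 13×2 = 226
D: 11×5 + 11×2 + 12×6 + 12×5 + 12×2 + 10×6 + 13×4 = 345
E: 11×1 + 11×5 + 12×5 + 12×6 + 12×6 + 10×3 + 13×1 = 313
F: 11×3 + 11×1 + 12×2 + 12×3 + 12×4 + 10×5 + 13×3 = 241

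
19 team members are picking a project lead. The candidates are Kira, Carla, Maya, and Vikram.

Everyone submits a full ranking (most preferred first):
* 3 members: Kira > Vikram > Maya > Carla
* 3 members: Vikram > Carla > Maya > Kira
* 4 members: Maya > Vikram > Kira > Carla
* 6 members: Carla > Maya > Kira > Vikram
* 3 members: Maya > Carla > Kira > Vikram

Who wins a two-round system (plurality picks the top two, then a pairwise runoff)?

Round 1 first-place votes: Kira 3, Carla 6, Maya 7, Vikram 3. Maya and Carla advance.
Runoff: Maya is ranked above Carla on 10 ballots, Carla above Maya on 9.

Maya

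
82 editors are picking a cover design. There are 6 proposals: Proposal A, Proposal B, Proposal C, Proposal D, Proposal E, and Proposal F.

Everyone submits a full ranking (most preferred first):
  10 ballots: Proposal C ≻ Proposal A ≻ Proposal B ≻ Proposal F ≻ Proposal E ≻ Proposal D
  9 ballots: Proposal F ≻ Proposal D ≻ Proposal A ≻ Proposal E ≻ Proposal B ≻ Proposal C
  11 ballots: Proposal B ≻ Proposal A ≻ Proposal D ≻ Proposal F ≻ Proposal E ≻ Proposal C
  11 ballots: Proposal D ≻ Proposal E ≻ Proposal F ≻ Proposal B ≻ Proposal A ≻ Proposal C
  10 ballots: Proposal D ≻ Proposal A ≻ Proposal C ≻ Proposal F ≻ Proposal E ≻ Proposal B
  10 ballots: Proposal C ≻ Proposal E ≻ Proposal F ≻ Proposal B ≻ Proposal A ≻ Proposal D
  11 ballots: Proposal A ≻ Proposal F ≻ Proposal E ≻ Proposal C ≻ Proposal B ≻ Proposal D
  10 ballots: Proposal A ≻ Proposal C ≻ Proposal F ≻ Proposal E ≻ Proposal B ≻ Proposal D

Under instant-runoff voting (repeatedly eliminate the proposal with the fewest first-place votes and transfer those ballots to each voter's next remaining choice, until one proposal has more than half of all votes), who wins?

Round 1: Proposal A 21, Proposal B 11, Proposal C 20, Proposal D 21, Proposal E 0, Proposal F 9. Proposal E eliminated.
Round 2: Proposal A 21, Proposal B 11, Proposal C 20, Proposal D 21, Proposal F 9. Proposal F eliminated.
Round 3: Proposal A 21, Proposal B 11, Proposal C 20, Proposal D 30. Proposal B eliminated.
Round 4: Proposal A 32, Proposal C 20, Proposal D 30. Proposal C eliminated.
Round 5: Proposal A 52, Proposal D 30. Proposal A has a majority (≥42).

Proposal A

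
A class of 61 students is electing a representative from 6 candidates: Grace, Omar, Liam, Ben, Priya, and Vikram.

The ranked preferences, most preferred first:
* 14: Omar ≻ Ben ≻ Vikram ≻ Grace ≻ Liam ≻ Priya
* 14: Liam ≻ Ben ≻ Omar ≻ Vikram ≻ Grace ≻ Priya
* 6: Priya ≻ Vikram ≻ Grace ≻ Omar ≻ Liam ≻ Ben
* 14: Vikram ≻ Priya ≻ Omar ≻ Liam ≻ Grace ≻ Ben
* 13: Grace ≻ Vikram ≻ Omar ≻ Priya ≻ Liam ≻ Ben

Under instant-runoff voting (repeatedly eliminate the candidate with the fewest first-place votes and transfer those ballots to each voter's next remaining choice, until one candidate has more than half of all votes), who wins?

Vikram

Round 1: Grace 13, Omar 14, Liam 14, Ben 0, Priya 6, Vikram 14. Ben eliminated.
Round 2: Grace 13, Omar 14, Liam 14, Priya 6, Vikram 14. Priya eliminated.
Round 3: Grace 13, Omar 14, Liam 14, Vikram 20. Grace eliminated.
Round 4: Omar 14, Liam 14, Vikram 33. Vikram has a majority (≥31).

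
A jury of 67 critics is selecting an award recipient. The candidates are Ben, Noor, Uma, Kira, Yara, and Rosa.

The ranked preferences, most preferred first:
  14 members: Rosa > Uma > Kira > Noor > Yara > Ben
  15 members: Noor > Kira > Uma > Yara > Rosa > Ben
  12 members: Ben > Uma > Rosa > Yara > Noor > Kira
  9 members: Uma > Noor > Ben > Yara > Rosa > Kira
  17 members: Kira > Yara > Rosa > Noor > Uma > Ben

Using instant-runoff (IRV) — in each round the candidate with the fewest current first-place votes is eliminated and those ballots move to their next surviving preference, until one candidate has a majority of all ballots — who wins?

Round 1: Ben 12, Noor 15, Uma 9, Kira 17, Yara 0, Rosa 14. Yara eliminated.
Round 2: Ben 12, Noor 15, Uma 9, Kira 17, Rosa 14. Uma eliminated.
Round 3: Ben 12, Noor 24, Kira 17, Rosa 14. Ben eliminated.
Round 4: Noor 24, Kira 17, Rosa 26. Kira eliminated.
Round 5: Noor 24, Rosa 43. Rosa has a majority (≥34).

Rosa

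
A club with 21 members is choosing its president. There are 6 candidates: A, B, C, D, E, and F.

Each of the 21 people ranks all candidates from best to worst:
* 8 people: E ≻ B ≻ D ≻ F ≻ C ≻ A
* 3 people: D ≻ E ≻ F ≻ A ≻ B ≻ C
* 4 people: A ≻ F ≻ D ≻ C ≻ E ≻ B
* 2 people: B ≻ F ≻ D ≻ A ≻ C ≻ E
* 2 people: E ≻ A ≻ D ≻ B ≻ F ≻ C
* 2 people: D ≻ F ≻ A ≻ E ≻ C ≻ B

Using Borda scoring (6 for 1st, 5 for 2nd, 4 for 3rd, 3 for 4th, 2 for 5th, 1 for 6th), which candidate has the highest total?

D

A: 8×1 + 3×3 + 4×6 + 2×3 + 2×5 + 2×4 = 65
B: 8×5 + 3×2 + 4×1 + 2×6 + 2×3 + 2×1 = 70
C: 8×2 + 3×1 + 4×3 + 2×2 + 2×1 + 2×2 = 41
D: 8×4 + 3×6 + 4×4 + 2×4 + 2×4 + 2×6 = 94
E: 8×6 + 3×5 + 4×2 + 2×1 + 2×6 + 2×3 = 91
F: 8×3 + 3×4 + 4×5 + 2×5 + 2×2 + 2×5 = 80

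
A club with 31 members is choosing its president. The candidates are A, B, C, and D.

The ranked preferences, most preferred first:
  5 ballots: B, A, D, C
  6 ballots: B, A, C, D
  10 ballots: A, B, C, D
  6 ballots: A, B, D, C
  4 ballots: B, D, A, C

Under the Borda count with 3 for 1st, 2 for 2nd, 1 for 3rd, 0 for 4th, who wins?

B

A: 5×2 + 6×2 + 10×3 + 6×3 + 4×1 = 74
B: 5×3 + 6×3 + 10×2 + 6×2 + 4×3 = 77
C: 5×0 + 6×1 + 10×1 + 6×0 + 4×0 = 16
D: 5×1 + 6×0 + 10×0 + 6×1 + 4×2 = 19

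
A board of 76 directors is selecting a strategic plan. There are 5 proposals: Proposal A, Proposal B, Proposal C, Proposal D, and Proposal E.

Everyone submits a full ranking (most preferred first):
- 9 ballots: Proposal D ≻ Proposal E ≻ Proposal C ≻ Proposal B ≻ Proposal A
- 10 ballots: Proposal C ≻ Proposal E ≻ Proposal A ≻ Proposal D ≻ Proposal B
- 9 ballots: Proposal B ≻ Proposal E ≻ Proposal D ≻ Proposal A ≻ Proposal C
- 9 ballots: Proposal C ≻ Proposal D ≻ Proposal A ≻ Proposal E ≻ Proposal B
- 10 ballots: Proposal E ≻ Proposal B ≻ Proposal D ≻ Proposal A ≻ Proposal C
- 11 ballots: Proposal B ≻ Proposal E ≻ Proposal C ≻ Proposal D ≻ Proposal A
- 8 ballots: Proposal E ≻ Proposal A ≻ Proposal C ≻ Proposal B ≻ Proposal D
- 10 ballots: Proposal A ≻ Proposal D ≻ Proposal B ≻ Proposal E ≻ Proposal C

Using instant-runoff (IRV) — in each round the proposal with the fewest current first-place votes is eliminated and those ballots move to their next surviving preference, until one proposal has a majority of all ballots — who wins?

Round 1: Proposal A 10, Proposal B 20, Proposal C 19, Proposal D 9, Proposal E 18. Proposal D eliminated.
Round 2: Proposal A 10, Proposal B 20, Proposal C 19, Proposal E 27. Proposal A eliminated.
Round 3: Proposal B 30, Proposal C 19, Proposal E 27. Proposal C eliminated.
Round 4: Proposal B 30, Proposal E 46. Proposal E has a majority (≥39).

Proposal E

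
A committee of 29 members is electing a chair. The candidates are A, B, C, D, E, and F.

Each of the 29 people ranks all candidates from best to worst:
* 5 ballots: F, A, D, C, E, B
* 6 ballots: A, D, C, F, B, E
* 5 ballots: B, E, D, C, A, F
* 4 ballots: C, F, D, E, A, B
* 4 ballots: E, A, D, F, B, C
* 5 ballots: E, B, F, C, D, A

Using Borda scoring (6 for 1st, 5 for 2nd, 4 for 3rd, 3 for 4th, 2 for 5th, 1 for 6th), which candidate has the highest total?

A: 5×5 + 6×6 + 5×2 + 4×2 + 4×5 + 5×1 = 104
B: 5×1 + 6×2 + 5×6 + 4×1 + 4×2 + 5×5 = 84
C: 5×3 + 6×4 + 5×3 + 4×6 + 4×1 + 5×3 = 97
D: 5×4 + 6×5 + 5×4 + 4×4 + 4×4 + 5×2 = 112
E: 5×2 + 6×1 + 5×5 + 4×3 + 4×6 + 5×6 = 107
F: 5×6 + 6×3 + 5×1 + 4×5 + 4×3 + 5×4 = 105

D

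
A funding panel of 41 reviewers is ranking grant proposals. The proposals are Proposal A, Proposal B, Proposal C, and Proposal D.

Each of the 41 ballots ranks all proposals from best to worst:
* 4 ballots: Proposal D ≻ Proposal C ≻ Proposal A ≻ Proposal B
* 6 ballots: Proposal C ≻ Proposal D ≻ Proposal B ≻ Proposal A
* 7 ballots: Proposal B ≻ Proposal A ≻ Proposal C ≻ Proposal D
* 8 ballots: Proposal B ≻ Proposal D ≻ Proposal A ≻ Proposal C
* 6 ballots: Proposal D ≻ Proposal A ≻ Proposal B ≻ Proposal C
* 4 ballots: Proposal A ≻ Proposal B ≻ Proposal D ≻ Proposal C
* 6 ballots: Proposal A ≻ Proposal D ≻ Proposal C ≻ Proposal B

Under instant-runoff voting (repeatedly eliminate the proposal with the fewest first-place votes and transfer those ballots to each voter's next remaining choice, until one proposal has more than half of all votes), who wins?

Round 1: Proposal A 10, Proposal B 15, Proposal C 6, Proposal D 10. Proposal C eliminated.
Round 2: Proposal A 10, Proposal B 15, Proposal D 16. Proposal A eliminated.
Round 3: Proposal B 19, Proposal D 22. Proposal D has a majority (≥21).

Proposal D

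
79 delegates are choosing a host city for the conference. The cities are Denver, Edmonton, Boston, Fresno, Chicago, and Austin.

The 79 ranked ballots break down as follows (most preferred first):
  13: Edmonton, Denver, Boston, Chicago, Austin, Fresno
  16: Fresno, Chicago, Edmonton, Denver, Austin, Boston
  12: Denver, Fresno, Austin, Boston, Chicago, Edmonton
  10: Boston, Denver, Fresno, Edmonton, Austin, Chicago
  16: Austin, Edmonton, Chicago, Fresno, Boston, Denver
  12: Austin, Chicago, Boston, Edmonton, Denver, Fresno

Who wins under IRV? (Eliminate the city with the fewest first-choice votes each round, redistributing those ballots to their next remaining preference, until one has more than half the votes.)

Round 1: Denver 12, Edmonton 13, Boston 10, Fresno 16, Chicago 0, Austin 28. Chicago eliminated.
Round 2: Denver 12, Edmonton 13, Boston 10, Fresno 16, Austin 28. Boston eliminated.
Round 3: Denver 22, Edmonton 13, Fresno 16, Austin 28. Edmonton eliminated.
Round 4: Denver 35, Fresno 16, Austin 28. Fresno eliminated.
Round 5: Denver 51, Austin 28. Denver has a majority (≥40).

Denver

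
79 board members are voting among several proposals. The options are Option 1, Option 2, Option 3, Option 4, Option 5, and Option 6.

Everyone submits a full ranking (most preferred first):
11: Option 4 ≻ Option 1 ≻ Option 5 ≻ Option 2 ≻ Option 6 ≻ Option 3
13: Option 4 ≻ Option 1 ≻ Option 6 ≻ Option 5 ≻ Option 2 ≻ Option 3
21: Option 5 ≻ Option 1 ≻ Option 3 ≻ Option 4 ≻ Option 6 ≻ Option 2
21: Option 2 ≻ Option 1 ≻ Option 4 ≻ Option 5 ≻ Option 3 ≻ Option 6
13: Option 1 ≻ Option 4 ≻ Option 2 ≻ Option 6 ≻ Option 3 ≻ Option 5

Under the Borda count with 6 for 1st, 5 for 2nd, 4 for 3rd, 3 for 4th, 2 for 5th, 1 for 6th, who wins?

Option 1

Option 1: 11×5 + 13×5 + 21×5 + 21×5 + 13×6 = 408
Option 2: 11×3 + 13×2 + 21×1 + 21×6 + 13×4 = 258
Option 3: 11×1 + 13×1 + 21×4 + 21×2 + 13×2 = 176
Option 4: 11×6 + 13×6 + 21×3 + 21×4 + 13×5 = 356
Option 5: 11×4 + 13×3 + 21×6 + 21×3 + 13×1 = 285
Option 6: 11×2 + 13×4 + 21×2 + 21×1 + 13×3 = 176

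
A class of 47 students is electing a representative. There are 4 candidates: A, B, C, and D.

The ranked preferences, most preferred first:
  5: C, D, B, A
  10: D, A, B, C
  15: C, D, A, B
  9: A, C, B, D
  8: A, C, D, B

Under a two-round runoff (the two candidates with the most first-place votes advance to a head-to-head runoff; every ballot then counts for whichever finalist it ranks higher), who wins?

Round 1 first-place votes: A 17, B 0, C 20, D 10. C and A advance.
Runoff: C is ranked above A on 20 ballots, A above C on 27.

A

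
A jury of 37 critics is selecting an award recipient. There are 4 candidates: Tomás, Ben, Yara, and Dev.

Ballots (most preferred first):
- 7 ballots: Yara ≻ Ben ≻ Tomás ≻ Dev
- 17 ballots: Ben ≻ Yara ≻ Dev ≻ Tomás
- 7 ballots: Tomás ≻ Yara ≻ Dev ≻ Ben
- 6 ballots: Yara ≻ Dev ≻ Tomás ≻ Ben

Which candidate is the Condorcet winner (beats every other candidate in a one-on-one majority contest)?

Yara

Yara vs Tomás: 30–7
Yara vs Ben: 20–17
Yara vs Dev: 37–0
Yara beats every other candidate.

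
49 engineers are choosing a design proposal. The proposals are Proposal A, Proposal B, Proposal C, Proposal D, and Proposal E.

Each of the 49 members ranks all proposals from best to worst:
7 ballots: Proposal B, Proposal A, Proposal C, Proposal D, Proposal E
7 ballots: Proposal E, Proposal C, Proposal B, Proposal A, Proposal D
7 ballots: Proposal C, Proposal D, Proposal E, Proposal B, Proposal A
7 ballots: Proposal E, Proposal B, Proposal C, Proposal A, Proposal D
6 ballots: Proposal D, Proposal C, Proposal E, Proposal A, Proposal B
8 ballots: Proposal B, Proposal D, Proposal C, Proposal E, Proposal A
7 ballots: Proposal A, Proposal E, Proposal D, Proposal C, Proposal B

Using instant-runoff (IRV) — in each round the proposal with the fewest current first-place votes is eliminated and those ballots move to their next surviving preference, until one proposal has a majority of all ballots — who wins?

Round 1: Proposal A 7, Proposal B 15, Proposal C 7, Proposal D 6, Proposal E 14. Proposal D eliminated.
Round 2: Proposal A 7, Proposal B 15, Proposal C 13, Proposal E 14. Proposal A eliminated.
Round 3: Proposal B 15, Proposal C 13, Proposal E 21. Proposal C eliminated.
Round 4: Proposal B 15, Proposal E 34. Proposal E has a majority (≥25).

Proposal E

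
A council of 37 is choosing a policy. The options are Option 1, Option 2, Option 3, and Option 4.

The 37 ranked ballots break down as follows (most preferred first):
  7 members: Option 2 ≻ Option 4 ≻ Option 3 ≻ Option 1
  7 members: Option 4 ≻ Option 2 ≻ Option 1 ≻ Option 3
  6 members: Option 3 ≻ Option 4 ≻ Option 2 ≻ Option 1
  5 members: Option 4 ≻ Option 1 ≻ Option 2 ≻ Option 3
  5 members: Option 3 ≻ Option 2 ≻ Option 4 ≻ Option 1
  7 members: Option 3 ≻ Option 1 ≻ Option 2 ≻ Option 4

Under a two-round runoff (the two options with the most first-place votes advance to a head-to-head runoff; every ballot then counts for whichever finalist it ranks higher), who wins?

Round 1 first-place votes: Option 1 0, Option 2 7, Option 3 18, Option 4 12. Option 3 and Option 4 advance.
Runoff: Option 3 is ranked above Option 4 on 18 ballots, Option 4 above Option 3 on 19.

Option 4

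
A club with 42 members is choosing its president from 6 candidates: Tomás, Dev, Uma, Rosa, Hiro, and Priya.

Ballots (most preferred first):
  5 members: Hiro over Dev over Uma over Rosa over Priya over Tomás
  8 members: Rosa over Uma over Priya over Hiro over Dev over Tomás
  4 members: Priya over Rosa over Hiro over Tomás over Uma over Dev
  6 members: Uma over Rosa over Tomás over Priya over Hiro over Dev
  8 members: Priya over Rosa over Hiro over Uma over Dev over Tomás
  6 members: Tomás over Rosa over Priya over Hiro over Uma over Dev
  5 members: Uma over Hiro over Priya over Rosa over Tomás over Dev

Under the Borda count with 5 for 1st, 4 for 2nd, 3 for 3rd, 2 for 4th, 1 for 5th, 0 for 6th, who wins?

Tomás: 5×0 + 8×0 + 4×2 + 6×3 + 8×0 + 6×5 + 5×1 = 61
Dev: 5×4 + 8×1 + 4×0 + 6×0 + 8×1 + 6×0 + 5×0 = 36
Uma: 5×3 + 8×4 + 4×1 + 6×5 + 8×2 + 6×1 + 5×5 = 128
Rosa: 5×2 + 8×5 + 4×4 + 6×4 + 8×4 + 6×4 + 5×2 = 156
Hiro: 5×5 + 8×2 + 4×3 + 6×1 + 8×3 + 6×2 + 5×4 = 115
Priya: 5×1 + 8×3 + 4×5 + 6×2 + 8×5 + 6×3 + 5×3 = 134

Rosa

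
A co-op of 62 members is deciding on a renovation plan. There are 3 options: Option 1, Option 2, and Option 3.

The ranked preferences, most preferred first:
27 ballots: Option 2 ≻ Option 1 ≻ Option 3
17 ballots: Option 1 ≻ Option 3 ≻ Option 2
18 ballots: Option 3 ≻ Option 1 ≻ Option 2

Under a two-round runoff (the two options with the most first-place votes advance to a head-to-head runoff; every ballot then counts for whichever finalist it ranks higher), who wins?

Option 3

Round 1 first-place votes: Option 1 17, Option 2 27, Option 3 18. Option 2 and Option 3 advance.
Runoff: Option 2 is ranked above Option 3 on 27 ballots, Option 3 above Option 2 on 35.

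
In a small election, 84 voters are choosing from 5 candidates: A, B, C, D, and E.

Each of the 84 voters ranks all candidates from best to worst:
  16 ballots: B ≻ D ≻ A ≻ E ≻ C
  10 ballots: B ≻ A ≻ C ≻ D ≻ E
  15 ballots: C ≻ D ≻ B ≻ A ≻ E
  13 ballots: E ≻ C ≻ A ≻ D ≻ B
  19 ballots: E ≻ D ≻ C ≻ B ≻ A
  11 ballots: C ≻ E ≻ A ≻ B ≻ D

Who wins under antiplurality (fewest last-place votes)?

Last-place votes: A 19, B 13, C 16, D 11, E 25.

D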